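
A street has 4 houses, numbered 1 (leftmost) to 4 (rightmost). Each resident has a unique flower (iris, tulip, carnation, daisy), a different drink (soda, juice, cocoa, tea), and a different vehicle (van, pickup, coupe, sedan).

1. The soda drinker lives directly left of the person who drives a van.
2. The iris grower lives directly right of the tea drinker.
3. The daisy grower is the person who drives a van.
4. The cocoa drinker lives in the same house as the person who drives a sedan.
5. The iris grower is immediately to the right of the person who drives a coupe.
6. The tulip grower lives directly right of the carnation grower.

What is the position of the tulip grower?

House 1's flower must be carnation (nothing else left).
The tulip grower is in house 2 (clue 6).
The daisy grower is narrowed to house 3 or 4; consider each.
Placing it in house 3 leads to a contradiction, so it's in house 4.
From clue 3, the person who drives a van must be in house 4.
The only flower still possible for house 3 is iris.
From clue 1, the soda drinker must be in house 3.
Clue 2: the tea drinker is in house 2.
Clue 5: the person who drives a coupe is in house 2.
House 4 drink: only juice fits.
The person who drives a sedan is in house 1 (clue 4).
That leaves cocoa as the drink for house 1.
House 3 vehicle: only pickup fits.
So: house 1 = carnation/cocoa/sedan, house 2 = tulip/tea/coupe, house 3 = iris/soda/pickup, house 4 = daisy/juice/van.

2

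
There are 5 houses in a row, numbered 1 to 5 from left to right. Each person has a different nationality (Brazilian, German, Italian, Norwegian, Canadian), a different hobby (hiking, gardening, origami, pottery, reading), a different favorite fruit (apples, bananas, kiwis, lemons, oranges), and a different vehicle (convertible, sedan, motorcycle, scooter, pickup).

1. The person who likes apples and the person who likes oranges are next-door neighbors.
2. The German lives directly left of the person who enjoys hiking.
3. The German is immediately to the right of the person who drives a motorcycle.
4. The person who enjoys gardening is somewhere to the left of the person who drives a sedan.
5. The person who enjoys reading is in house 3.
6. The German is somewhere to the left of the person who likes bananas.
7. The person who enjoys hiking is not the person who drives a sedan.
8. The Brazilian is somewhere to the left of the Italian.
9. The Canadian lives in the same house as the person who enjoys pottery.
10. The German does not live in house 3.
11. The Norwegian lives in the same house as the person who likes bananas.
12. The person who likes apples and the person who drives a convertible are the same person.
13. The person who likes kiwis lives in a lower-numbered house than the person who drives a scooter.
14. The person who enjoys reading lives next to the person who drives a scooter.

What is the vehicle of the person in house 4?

The person who enjoys reading is in house 3 (clue 5).
By clue 2, the German is in house 4.
Clue 2 places the person who enjoys hiking in house 5.
The person who drives a motorcycle is in house 3 (clue 3).
From clue 6, the person who likes bananas must be in house 5.
Clue 11: the Norwegian is in house 5.
That leaves Italian as the nationality for house 3.
House 4 hobby: only origami fits.
That leaves pickup as the vehicle for house 5.
House 1 vehicle: only convertible fits.
Clue 12: the person who likes apples is in house 1.
The only favorite fruit still possible for house 4 is lemons.
From clue 1, the person who likes oranges must be in house 2.
From clue 13, the person who drives a scooter must be in house 4.
That leaves kiwis as the favorite fruit for house 3.
House 2's vehicle must be sedan (nothing else left).
Clue 4 places the person who enjoys gardening in house 1.
That leaves pottery as the hobby for house 2.
Clue 9: the Canadian is in house 2.
House 1's nationality must be Brazilian (nothing else left).
So: house 1 = Brazilian/gardening/apples/convertible, house 2 = Canadian/pottery/oranges/sedan, house 3 = Italian/reading/kiwis/motorcycle, house 4 = German/origami/lemons/scooter, house 5 = Norwegian/hiking/bananas/pickup.

scooter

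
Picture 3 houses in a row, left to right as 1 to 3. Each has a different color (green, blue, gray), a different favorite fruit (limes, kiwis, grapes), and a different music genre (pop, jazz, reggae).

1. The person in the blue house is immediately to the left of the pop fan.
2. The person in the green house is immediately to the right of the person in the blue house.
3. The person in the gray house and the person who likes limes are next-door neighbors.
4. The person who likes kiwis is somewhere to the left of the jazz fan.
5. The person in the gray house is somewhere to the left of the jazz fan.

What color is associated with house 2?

House 3's color must be green (nothing else left).
So house 1 gets reggae for music genre.
Clue 2 places the person in the blue house in house 2.
House 1's color must be gray (nothing else left).
The pop fan is in house 3 (clue 1).
Clue 3: the person who likes limes is in house 2.
House 1 favorite fruit: only kiwis fits.
That leaves grapes as the favorite fruit for house 3.
House 2 music genre: only jazz fits.
So: house 1 = gray/kiwis/reggae, house 2 = blue/limes/jazz, house 3 = green/grapes/pop.

blue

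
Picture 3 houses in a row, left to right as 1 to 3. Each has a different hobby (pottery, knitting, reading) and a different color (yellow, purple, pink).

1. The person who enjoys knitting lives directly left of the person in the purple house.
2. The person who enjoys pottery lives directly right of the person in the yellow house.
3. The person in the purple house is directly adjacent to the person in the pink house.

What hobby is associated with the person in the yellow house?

The person who enjoys knitting is narrowed to house 1 or 2; consider each.
Placing it in house 2 leads to a contradiction, so it's in house 1.
By clue 1, the person in the purple house is in house 2.
The only color still possible for house 3 is pink.
Clue 2 places the person who enjoys pottery in house 2.
House 3's hobby must be reading (nothing else left).
That leaves yellow as the color for house 1.
So: house 1 = knitting/yellow, house 2 = pottery/purple, house 3 = reading/pink.

knitting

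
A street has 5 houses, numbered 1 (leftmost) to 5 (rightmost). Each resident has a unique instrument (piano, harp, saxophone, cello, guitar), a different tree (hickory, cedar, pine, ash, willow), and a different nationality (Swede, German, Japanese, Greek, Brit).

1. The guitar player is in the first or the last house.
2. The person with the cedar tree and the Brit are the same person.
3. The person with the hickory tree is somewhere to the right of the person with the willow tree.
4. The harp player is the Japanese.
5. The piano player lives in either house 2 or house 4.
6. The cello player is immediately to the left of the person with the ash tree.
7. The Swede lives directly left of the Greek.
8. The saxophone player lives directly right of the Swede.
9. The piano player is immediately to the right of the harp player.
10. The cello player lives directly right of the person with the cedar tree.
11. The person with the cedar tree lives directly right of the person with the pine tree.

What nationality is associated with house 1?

Japanese

The cello player is narrowed to house 3 or 4; consider each.
Placing it in house 4 leads to a contradiction, so it's in house 3.
From clue 6, the person with the ash tree must be in house 4.
By clue 10, the person with the cedar tree is in house 2.
From clue 11, the person with the pine tree must be in house 1.
That leaves willow as the tree for house 3.
That leaves hickory as the tree for house 5.
From clue 2, the Brit must be in house 2.
Clue 4 places the Japanese in house 1.
Clue 9 places the piano player in house 2.
House 1's instrument must be harp (nothing else left).
House 4's instrument must be saxophone (nothing else left).
House 5's instrument must be guitar (nothing else left).
Clue 8: the Swede is in house 3.
The Greek is in house 4 (clue 7).
That leaves German as the nationality for house 5.
So: house 1 = harp/pine/Japanese, house 2 = piano/cedar/Brit, house 3 = cello/willow/Swede, house 4 = saxophone/ash/Greek, house 5 = guitar/hickory/German.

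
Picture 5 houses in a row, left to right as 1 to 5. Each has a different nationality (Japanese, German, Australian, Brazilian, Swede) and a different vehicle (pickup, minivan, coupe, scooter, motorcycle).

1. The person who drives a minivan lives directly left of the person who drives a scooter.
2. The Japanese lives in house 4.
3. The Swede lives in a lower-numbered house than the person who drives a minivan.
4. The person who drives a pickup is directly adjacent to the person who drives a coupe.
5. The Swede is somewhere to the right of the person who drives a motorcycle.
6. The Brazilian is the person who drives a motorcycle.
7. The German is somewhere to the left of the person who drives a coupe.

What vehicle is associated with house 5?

scooter

The Japanese is in house 4 (clue 2).
So house 5 gets Australian for nationality.
The Brazilian is narrowed to house 1 or 2; consider each.
Placing it in house 2 leads to a contradiction, so it's in house 1.
The person who drives a motorcycle is in house 1 (clue 6).
That leaves pickup as the vehicle for house 2.
By clue 4, the person who drives a coupe is in house 3.
From clue 7, the German must be in house 2.
House 3 nationality: only Swede fits.
That leaves scooter as the vehicle for house 5.
House 4's vehicle must be minivan (nothing else left).
So: house 1 = Brazilian/motorcycle, house 2 = German/pickup, house 3 = Swede/coupe, house 4 = Japanese/minivan, house 5 = Australian/scooter.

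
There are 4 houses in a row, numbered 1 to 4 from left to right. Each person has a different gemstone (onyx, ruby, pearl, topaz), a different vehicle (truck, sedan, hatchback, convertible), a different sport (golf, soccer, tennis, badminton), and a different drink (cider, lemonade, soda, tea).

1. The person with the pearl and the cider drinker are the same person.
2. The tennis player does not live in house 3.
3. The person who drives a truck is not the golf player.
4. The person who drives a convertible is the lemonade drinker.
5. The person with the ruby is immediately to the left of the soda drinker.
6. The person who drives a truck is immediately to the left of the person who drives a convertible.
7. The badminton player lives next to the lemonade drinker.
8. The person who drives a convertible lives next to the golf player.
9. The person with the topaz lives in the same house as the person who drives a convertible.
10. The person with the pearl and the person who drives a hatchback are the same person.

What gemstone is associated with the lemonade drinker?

The person with the ruby is narrowed to house 1 or 2 or 3; consider each.
Placing it in house 2 and house 3 leads to a contradiction, so it's in house 1.
Clue 5: the soda drinker is in house 2.
That leaves onyx as the gemstone for house 2.
So house 1 gets sedan for vehicle.
The only vehicle still possible for house 2 is truck.
So house 1 gets tea for drink.
From clue 6, the person who drives a convertible must be in house 3.
Clue 8 places the golf player in house 4.
By clue 9, the person with the topaz is in house 3.
So house 4 gets pearl for gemstone.
That leaves hatchback as the vehicle for house 4.
By clue 1, the cider drinker is in house 4.
By clue 4, the lemonade drinker is in house 3.
The badminton player is in house 2 (clue 7).
House 3 sport: only soccer fits.
House 1's sport must be tennis (nothing else left).
So: house 1 = ruby/sedan/tennis/tea, house 2 = onyx/truck/badminton/soda, house 3 = topaz/convertible/soccer/lemonade, house 4 = pearl/hatchback/golf/cider.

topaz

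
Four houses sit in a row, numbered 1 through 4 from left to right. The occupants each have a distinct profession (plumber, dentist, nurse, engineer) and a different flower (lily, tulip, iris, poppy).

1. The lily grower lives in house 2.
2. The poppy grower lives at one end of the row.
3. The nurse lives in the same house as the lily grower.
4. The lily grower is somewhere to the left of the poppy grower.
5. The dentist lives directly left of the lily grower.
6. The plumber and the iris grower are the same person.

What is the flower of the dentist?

Clue 1 places the lily grower in house 2.
From clue 3, the nurse must be in house 2.
From clue 4, the poppy grower must be in house 4.
By clue 5, the dentist is in house 1.
Clue 6: the plumber is in house 3.
Clue 6 places the iris grower in house 3.
House 4 profession: only engineer fits.
The only flower still possible for house 1 is tulip.
So: house 1 = dentist/tulip, house 2 = nurse/lily, house 3 = plumber/iris, house 4 = engineer/poppy.

tulip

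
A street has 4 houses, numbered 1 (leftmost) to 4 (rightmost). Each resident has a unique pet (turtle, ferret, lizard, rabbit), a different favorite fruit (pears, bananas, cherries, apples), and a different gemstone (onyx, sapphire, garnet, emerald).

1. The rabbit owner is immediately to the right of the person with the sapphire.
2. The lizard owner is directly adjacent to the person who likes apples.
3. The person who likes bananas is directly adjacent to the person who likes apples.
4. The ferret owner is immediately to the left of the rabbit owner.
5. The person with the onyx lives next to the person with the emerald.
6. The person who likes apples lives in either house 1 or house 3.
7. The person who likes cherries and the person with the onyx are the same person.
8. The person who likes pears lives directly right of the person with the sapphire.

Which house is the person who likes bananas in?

The lizard owner is narrowed to house 2 or 4; consider each.
Placing it in house 4 leads to a contradiction, so it's in house 2.
The ferret owner is in house 3 (clue 4).
By clue 4, the rabbit owner is in house 4.
House 1 pet: only turtle fits.
The person with the sapphire is in house 3 (clue 1).
Clue 8 places the person who likes pears in house 4.
House 2 favorite fruit: only bananas fits.
Clue 7 places the person who likes cherries in house 1.
Clue 7: the person with the onyx is in house 1.
So house 3 gets apples for favorite fruit.
That leaves emerald as the gemstone for house 2.
That leaves garnet as the gemstone for house 4.
So: house 1 = turtle/cherries/onyx, house 2 = lizard/bananas/emerald, house 3 = ferret/apples/sapphire, house 4 = rabbit/pears/garnet.

2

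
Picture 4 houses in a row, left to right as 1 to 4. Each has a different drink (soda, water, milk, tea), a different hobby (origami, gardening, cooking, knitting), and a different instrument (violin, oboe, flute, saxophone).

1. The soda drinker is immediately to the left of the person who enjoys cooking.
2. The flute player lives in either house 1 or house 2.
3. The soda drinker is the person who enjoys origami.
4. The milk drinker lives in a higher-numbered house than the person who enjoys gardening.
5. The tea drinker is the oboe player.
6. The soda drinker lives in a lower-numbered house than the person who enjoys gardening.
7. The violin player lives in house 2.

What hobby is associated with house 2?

By clue 7, the violin player is in house 2.
So house 1 gets flute for instrument.
House 4 hobby: only knitting fits.
So house 1 gets origami for hobby.
From clue 3, the soda drinker must be in house 1.
House 2 drink: only water fits.
The person who enjoys cooking is in house 2 (clue 1).
House 3's hobby must be gardening (nothing else left).
Clue 4: the milk drinker is in house 4.
The only drink still possible for house 3 is tea.
By clue 5, the oboe player is in house 3.
House 4's instrument must be saxophone (nothing else left).
So: house 1 = soda/origami/flute, house 2 = water/cooking/violin, house 3 = tea/gardening/oboe, house 4 = milk/knitting/saxophone.

cooking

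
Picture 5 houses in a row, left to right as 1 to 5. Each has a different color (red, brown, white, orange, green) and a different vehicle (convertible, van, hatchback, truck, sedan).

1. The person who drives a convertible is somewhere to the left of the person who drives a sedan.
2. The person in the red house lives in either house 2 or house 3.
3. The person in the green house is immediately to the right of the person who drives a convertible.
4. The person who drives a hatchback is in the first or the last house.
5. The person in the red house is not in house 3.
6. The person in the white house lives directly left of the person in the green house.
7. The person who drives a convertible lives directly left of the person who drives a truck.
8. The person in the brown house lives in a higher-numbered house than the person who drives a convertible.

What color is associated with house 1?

orange

From clue 5, the person in the red house must be in house 2.
House 1 color: only orange fits.
House 3 color: only white fits.
House 2 vehicle: only van fits.
Clue 6: the person in the green house is in house 4.
That leaves brown as the color for house 5.
So house 1 gets hatchback for vehicle.
So house 3 gets convertible for vehicle.
By clue 7, the person who drives a truck is in house 4.
House 5 vehicle: only sedan fits.
So: house 1 = orange/hatchback, house 2 = red/van, house 3 = white/convertible, house 4 = green/truck, house 5 = brown/sedan.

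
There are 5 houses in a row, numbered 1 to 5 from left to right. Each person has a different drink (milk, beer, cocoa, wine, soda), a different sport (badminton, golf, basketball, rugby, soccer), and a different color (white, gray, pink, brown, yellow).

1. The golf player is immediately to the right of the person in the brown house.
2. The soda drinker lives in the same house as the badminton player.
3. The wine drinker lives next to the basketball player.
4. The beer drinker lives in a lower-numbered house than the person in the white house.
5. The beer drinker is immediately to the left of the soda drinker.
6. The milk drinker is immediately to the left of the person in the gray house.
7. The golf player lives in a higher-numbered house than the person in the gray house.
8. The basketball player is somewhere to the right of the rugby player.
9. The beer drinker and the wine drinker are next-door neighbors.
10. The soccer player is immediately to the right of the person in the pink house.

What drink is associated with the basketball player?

beer

House 1's sport must be rugby (nothing else left).
The milk drinker is narrowed to house 1 or 2 or 3; consider each.
Placing it in house 2 and house 3 leads to a contradiction, so it's in house 1.
Clue 6 places the person in the gray house in house 2.
The golf player is narrowed to house 4 or 5; consider each.
Placing it in house 4 leads to a contradiction, so it's in house 5.
The person in the brown house is in house 4 (clue 1).
The only drink still possible for house 5 is cocoa.
The beer drinker is narrowed to house 2 or 3; consider each.
Placing it in house 2 leads to a contradiction, so it's in house 3.
The person in the white house is in house 5 (clue 4).
Clue 5 places the soda drinker in house 4.
House 2 drink: only wine fits.
From clue 2, the badminton player must be in house 4.
Clue 3: the basketball player is in house 3.
The only sport still possible for house 2 is soccer.
The person in the pink house is in house 1 (clue 10).
House 3's color must be yellow (nothing else left).
So: house 1 = milk/rugby/pink, house 2 = wine/soccer/gray, house 3 = beer/basketball/yellow, house 4 = soda/badminton/brown, house 5 = cocoa/golf/white.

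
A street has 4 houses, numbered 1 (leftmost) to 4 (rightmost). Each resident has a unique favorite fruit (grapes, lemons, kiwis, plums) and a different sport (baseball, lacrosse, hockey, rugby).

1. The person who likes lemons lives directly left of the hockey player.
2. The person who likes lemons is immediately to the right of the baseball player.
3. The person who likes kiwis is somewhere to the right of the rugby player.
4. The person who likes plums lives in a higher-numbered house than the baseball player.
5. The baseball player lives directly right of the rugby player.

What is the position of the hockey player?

The baseball player is in house 2 (clue 5).
Clue 5 places the rugby player in house 1.
House 1's favorite fruit must be grapes (nothing else left).
Clue 2: the person who likes lemons is in house 3.
House 2's favorite fruit must be kiwis (nothing else left).
House 4 favorite fruit: only plums fits.
From clue 1, the hockey player must be in house 4.
House 3 sport: only lacrosse fits.
So: house 1 = grapes/rugby, house 2 = kiwis/baseball, house 3 = lemons/lacrosse, house 4 = plums/hockey.

4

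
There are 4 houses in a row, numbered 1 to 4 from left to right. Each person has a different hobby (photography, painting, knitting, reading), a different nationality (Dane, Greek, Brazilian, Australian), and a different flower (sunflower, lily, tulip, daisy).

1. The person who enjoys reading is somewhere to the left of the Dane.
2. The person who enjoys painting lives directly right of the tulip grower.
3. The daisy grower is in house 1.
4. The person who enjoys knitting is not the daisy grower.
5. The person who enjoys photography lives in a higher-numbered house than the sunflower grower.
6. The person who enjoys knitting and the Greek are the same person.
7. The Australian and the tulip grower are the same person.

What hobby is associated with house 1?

The daisy grower is in house 1 (clue 3).
House 1's hobby must be reading (nothing else left).
So house 4 gets lily for flower.
So house 2 gets knitting for hobby.
So house 1 gets Brazilian for nationality.
Clue 6: the Greek is in house 2.
So house 3 gets Australian for nationality.
So house 4 gets Dane for nationality.
From clue 7, the tulip grower must be in house 3.
That leaves sunflower as the flower for house 2.
The person who enjoys painting is in house 4 (clue 2).
The only hobby still possible for house 3 is photography.
So: house 1 = reading/Brazilian/daisy, house 2 = knitting/Greek/sunflower, house 3 = photography/Australian/tulip, house 4 = painting/Dane/lily.

reading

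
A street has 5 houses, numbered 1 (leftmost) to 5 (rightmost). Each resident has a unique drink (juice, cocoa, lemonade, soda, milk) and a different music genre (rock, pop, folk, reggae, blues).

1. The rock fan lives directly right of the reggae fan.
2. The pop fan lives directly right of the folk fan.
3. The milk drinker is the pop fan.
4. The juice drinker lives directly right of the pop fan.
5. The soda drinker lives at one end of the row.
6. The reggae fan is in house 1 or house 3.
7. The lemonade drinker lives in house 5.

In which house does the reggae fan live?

Clue 7: the lemonade drinker is in house 5.
The only drink still possible for house 1 is soda.
House 5's music genre must be blues (nothing else left).
House 4's music genre must be rock (nothing else left).
By clue 1, the reggae fan is in house 3.
So house 1 gets folk for music genre.
So house 2 gets pop for music genre.
Clue 3 places the milk drinker in house 2.
By clue 4, the juice drinker is in house 3.
That leaves cocoa as the drink for house 4.
So: house 1 = soda/folk, house 2 = milk/pop, house 3 = juice/reggae, house 4 = cocoa/rock, house 5 = lemonade/blues.

3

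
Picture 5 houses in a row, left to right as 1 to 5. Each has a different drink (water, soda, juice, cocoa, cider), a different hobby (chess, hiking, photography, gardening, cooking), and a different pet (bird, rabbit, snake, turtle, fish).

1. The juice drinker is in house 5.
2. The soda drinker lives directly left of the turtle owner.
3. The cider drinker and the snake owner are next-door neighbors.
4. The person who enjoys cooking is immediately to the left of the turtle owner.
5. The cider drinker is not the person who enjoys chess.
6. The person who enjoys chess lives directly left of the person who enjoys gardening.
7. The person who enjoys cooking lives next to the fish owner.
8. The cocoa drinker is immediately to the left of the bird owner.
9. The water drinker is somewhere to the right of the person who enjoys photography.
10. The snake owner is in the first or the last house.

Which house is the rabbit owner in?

By clue 1, the juice drinker is in house 5.
The cider drinker is narrowed to house 2 or 4; consider each.
Placing it in house 2 leads to a contradiction, so it's in house 4.
Clue 3 places the snake owner in house 5.
That leaves hiking as the hobby for house 5.
House 4 hobby: only gardening fits.
By clue 6, the person who enjoys chess is in house 3.
The soda drinker is narrowed to house 1 or 2; consider each.
Placing it in house 1 leads to a contradiction, so it's in house 2.
From clue 2, the turtle owner must be in house 3.
By clue 4, the person who enjoys cooking is in house 2.
That leaves cocoa as the drink for house 1.
House 3's drink must be water (nothing else left).
That leaves photography as the hobby for house 1.
That leaves fish as the pet for house 1.
Clue 8: the bird owner is in house 2.
That leaves rabbit as the pet for house 4.
So: house 1 = cocoa/photography/fish, house 2 = soda/cooking/bird, house 3 = water/chess/turtle, house 4 = cider/gardening/rabbit, house 5 = juice/hiking/snake.

4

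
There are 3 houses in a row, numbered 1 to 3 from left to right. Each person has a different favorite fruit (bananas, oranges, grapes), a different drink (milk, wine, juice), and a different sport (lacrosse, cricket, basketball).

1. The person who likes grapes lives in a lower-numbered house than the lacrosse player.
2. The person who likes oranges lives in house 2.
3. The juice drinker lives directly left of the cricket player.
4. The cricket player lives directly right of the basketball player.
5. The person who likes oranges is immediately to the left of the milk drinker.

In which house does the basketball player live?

From clue 2, the person who likes oranges must be in house 2.
The milk drinker is in house 3 (clue 5).
So house 1 gets grapes for favorite fruit.
House 3's favorite fruit must be bananas (nothing else left).
That leaves basketball as the sport for house 1.
By clue 4, the cricket player is in house 2.
So house 3 gets lacrosse for sport.
The juice drinker is in house 1 (clue 3).
The only drink still possible for house 2 is wine.
So: house 1 = grapes/juice/basketball, house 2 = oranges/wine/cricket, house 3 = bananas/milk/lacrosse.

1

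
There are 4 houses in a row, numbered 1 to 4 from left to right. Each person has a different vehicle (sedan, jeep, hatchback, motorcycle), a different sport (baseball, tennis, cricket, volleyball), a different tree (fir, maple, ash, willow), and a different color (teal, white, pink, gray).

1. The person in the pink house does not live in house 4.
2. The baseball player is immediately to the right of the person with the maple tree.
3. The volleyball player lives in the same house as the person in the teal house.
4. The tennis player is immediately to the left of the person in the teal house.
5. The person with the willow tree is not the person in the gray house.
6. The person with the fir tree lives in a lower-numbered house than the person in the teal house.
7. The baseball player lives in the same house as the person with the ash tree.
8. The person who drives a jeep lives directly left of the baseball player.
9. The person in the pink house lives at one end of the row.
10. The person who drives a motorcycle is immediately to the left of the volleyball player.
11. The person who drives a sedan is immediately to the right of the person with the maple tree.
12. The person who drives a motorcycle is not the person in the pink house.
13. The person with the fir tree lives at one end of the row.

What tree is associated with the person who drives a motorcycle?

Clue 9 places the person in the pink house in house 1.
From clue 13, the person with the fir tree must be in house 1.
So house 1 gets hatchback for vehicle.
So house 4 gets sedan for vehicle.
By clue 11, the person with the maple tree is in house 3.
That leaves cricket as the sport for house 1.
That leaves tennis as the sport for house 2.
The only tree still possible for house 2 is willow.
The only tree still possible for house 4 is ash.
From clue 2, the baseball player must be in house 4.
From clue 4, the person in the teal house must be in house 3.
By clue 8, the person who drives a jeep is in house 3.
House 2's vehicle must be motorcycle (nothing else left).
That leaves volleyball as the sport for house 3.
That leaves white as the color for house 2.
House 4's color must be gray (nothing else left).
So: house 1 = hatchback/cricket/fir/pink, house 2 = motorcycle/tennis/willow/white, house 3 = jeep/volleyball/maple/teal, house 4 = sedan/baseball/ash/gray.

willow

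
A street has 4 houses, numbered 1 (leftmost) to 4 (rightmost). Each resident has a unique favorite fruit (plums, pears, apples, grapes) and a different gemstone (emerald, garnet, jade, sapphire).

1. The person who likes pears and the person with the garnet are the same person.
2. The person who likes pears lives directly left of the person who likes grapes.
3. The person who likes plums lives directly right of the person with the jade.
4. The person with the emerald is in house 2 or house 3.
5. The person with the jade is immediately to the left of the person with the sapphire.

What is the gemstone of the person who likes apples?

jade

House 4's gemstone must be sapphire (nothing else left).
Clue 5 places the person with the jade in house 3.
That leaves garnet as the gemstone for house 1.
That leaves emerald as the gemstone for house 2.
By clue 1, the person who likes pears is in house 1.
The person who likes grapes is in house 2 (clue 2).
By clue 3, the person who likes plums is in house 4.
House 3 favorite fruit: only apples fits.
So: house 1 = pears/garnet, house 2 = grapes/emerald, house 3 = apples/jade, house 4 = plums/sapphire.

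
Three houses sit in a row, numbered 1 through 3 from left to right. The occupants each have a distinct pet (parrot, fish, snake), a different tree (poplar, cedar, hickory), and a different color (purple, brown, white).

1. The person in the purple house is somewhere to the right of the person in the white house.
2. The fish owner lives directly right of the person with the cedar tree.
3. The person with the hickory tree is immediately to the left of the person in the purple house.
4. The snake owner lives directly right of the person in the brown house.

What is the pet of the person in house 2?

fish

House 1's pet must be parrot (nothing else left).
That leaves poplar as the tree for house 3.
The only color still possible for house 3 is purple.
Clue 3 places the person with the hickory tree in house 2.
So house 1 gets cedar for tree.
Clue 2: the fish owner is in house 2.
House 3's pet must be snake (nothing else left).
Clue 4 places the person in the brown house in house 2.
House 1 color: only white fits.
So: house 1 = parrot/cedar/white, house 2 = fish/hickory/brown, house 3 = snake/poplar/purple.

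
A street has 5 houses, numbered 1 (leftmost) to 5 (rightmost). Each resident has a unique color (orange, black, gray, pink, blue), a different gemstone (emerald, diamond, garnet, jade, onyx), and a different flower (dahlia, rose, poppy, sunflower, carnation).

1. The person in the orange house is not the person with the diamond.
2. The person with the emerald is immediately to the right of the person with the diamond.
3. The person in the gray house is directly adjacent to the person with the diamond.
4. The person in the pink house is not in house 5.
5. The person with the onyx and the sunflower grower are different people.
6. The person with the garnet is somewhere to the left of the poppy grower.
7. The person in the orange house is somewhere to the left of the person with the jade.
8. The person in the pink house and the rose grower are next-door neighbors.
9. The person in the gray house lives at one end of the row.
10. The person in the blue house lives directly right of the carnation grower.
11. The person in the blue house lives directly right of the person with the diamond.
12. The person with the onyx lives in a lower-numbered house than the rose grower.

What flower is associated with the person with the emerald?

The person in the blue house is narrowed to house 3 or 5; consider each.
Placing it in house 5 leads to a contradiction, so it's in house 3.
The carnation grower is in house 2 (clue 10).
Clue 11: the person with the diamond is in house 2.
The person with the emerald is in house 3 (clue 2).
Clue 3: the person in the gray house is in house 1.
House 5's color must be black (nothing else left).
That leaves jade as the gemstone for house 5.
House 2 color: only pink fits.
That leaves orange as the color for house 4.
Clue 8 places the rose grower in house 3.
Clue 12: the person with the onyx is in house 1.
The only gemstone still possible for house 4 is garnet.
The poppy grower is in house 5 (clue 6).
That leaves dahlia as the flower for house 1.
House 4 flower: only sunflower fits.
So: house 1 = gray/onyx/dahlia, house 2 = pink/diamond/carnation, house 3 = blue/emerald/rose, house 4 = orange/garnet/sunflower, house 5 = black/jade/poppy.

rose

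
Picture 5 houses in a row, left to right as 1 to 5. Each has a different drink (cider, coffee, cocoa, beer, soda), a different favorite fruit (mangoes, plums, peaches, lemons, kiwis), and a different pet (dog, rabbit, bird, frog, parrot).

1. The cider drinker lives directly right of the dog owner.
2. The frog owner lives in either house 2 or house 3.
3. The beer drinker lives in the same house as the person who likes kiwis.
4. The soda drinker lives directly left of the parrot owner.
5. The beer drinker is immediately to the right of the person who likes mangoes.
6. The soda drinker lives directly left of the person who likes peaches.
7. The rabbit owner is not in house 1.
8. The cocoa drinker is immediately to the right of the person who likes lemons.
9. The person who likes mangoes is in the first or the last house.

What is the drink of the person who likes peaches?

cocoa

By clue 9, the person who likes mangoes is in house 1.
By clue 5, the beer drinker is in house 2.
Clue 3: the person who likes kiwis is in house 2.
House 1 pet: only bird fits.
That leaves coffee as the drink for house 1.
The cocoa drinker is narrowed to house 4 or 5; consider each.
Placing it in house 4 leads to a contradiction, so it's in house 5.
Clue 8: the person who likes lemons is in house 4.
That leaves plums as the favorite fruit for house 3.
That leaves peaches as the favorite fruit for house 5.
Clue 6 places the soda drinker in house 4.
The only drink still possible for house 3 is cider.
By clue 1, the dog owner is in house 2.
By clue 4, the parrot owner is in house 5.
That leaves frog as the pet for house 3.
House 4's pet must be rabbit (nothing else left).
So: house 1 = coffee/mangoes/bird, house 2 = beer/kiwis/dog, house 3 = cider/plums/frog, house 4 = soda/lemons/rabbit, house 5 = cocoa/peaches/parrot.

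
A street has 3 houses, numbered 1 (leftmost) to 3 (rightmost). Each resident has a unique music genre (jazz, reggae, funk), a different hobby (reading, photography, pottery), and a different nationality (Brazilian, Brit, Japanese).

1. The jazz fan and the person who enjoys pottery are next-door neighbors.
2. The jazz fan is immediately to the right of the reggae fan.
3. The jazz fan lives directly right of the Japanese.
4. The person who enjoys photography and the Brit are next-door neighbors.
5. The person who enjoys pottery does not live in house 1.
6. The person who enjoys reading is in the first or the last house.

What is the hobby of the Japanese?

reading

The jazz fan is narrowed to house 2 or 3; consider each.
Placing it in house 3 leads to a contradiction, so it's in house 2.
By clue 1, the person who enjoys pottery is in house 3.
Clue 2 places the reggae fan in house 1.
Clue 3: the Japanese is in house 1.
House 3's music genre must be funk (nothing else left).
House 2's hobby must be photography (nothing else left).
Clue 4 places the Brit in house 3.
That leaves reading as the hobby for house 1.
House 2 nationality: only Brazilian fits.
So: house 1 = reggae/reading/Japanese, house 2 = jazz/photography/Brazilian, house 3 = funk/pottery/Brit.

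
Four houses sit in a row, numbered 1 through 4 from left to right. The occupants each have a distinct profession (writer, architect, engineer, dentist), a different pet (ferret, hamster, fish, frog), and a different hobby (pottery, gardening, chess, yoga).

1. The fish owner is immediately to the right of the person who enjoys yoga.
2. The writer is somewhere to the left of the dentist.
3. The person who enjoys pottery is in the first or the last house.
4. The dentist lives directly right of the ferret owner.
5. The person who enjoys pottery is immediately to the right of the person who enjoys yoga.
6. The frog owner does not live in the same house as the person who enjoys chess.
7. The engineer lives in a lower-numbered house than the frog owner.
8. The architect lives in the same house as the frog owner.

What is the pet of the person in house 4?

fish

Clue 5: the person who enjoys pottery is in house 4.
Clue 5: the person who enjoys yoga is in house 3.
The fish owner is in house 4 (clue 1).
House 4's profession must be dentist (nothing else left).
The ferret owner is in house 3 (clue 4).
That leaves hamster as the pet for house 1.
That leaves frog as the pet for house 2.
The person who enjoys chess is in house 1 (clue 6).
The engineer is in house 1 (clue 7).
The architect is in house 2 (clue 8).
House 3's profession must be writer (nothing else left).
The only hobby still possible for house 2 is gardening.
So: house 1 = engineer/hamster/chess, house 2 = architect/frog/gardening, house 3 = writer/ferret/yoga, house 4 = dentist/fish/pottery.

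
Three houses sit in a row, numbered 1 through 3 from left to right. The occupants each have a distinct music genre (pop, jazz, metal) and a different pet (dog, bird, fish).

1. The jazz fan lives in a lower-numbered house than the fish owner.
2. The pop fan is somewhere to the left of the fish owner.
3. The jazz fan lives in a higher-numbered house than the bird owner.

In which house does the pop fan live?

Clue 3: the jazz fan is in house 2.
Clue 3: the bird owner is in house 1.
That leaves metal as the music genre for house 3.
Clue 1 places the fish owner in house 3.
The only music genre still possible for house 1 is pop.
House 2's pet must be dog (nothing else left).
So: house 1 = pop/bird, house 2 = jazz/dog, house 3 = metal/fish.

1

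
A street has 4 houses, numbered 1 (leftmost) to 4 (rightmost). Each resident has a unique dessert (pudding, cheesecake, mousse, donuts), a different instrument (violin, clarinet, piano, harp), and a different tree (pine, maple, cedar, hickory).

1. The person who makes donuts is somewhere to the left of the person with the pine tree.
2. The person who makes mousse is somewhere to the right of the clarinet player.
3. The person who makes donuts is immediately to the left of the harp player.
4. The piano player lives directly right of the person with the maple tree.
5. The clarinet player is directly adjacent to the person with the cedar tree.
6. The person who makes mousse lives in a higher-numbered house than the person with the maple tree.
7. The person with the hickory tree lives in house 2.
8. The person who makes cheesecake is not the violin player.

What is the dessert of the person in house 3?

The person with the hickory tree is in house 2 (clue 7).
House 1 instrument: only violin fits.
The person who makes mousse is narrowed to house 3 or 4; consider each.
Placing it in house 3 leads to a contradiction, so it's in house 4.
The person who makes cheesecake is narrowed to house 2 or 3; consider each.
Placing it in house 2 leads to a contradiction, so it's in house 3.
House 4's instrument must be piano (nothing else left).
Clue 4 places the person with the maple tree in house 3.
So house 1 gets cedar for tree.
That leaves pine as the tree for house 4.
Clue 5 places the clarinet player in house 2.
House 3's instrument must be harp (nothing else left).
By clue 3, the person who makes donuts is in house 2.
House 1's dessert must be pudding (nothing else left).
So: house 1 = pudding/violin/cedar, house 2 = donuts/clarinet/hickory, house 3 = cheesecake/harp/maple, house 4 = mousse/piano/pine.

cheesecake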